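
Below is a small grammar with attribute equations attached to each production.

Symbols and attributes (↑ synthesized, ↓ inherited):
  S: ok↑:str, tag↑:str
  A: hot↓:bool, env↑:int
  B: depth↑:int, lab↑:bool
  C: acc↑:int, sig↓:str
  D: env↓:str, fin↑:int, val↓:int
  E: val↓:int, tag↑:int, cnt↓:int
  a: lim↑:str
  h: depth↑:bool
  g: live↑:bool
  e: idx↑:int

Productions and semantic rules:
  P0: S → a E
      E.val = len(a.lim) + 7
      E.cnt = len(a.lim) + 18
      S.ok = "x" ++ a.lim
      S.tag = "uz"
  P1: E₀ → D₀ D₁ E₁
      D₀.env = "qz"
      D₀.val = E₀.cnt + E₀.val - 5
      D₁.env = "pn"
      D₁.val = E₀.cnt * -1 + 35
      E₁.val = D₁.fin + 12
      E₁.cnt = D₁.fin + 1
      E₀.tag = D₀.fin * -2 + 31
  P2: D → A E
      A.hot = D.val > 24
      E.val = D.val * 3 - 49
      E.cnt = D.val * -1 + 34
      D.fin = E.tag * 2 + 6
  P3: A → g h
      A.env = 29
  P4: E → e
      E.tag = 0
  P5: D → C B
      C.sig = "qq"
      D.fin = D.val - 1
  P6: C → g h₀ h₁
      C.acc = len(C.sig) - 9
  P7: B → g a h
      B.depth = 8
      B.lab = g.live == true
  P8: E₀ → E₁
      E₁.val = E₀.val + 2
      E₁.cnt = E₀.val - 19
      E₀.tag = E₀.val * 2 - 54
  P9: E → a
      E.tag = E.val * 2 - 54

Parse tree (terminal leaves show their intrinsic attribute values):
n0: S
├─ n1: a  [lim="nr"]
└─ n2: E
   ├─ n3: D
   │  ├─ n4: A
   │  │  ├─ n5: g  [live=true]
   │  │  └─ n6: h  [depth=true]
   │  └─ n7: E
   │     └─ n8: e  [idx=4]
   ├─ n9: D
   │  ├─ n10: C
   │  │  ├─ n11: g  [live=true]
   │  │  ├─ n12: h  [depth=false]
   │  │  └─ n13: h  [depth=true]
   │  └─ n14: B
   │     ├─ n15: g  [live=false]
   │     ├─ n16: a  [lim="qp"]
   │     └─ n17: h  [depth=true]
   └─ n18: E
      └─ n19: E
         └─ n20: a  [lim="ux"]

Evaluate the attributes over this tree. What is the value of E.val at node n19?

28

1. n1.lim = "nr"  [terminal]
2. n2.val = 9  [len(a.lim) + 7]
3. n2.cnt = 20  [len(a.lim) + 18]
4. n3.env = "qz"  ["qz"]
5. n3.val = 24  [E₀.cnt + E₀.val - 5]
6. n4.hot = false  [D.val > 24]
7. n5.live = true  [terminal]
8. n6.depth = true  [terminal]
9. n4.env = 29  [29]
10. n7.val = 23  [D.val * 3 - 49]
11. n7.cnt = 10  [D.val * -1 + 34]
12. n8.idx = 4  [terminal]
13. n7.tag = 0  [0]
14. n3.fin = 6  [E.tag * 2 + 6]
15. n9.env = "pn"  ["pn"]
16. n9.val = 15  [E₀.cnt * -1 + 35]
17. n10.sig = "qq"  ["qq"]
18. n11.live = true  [terminal]
19. n12.depth = false  [terminal]
20. n13.depth = true  [terminal]
21. n10.acc = -7  [len(C.sig) - 9]
22. n15.live = false  [terminal]
23. n16.lim = "qp"  [terminal]
24. n17.depth = true  [terminal]
25. n14.depth = 8  [8]
26. n14.lab = false  [g.live == true]
27. n9.fin = 14  [D.val - 1]
28. n18.val = 26  [D₁.fin + 12]
29. n18.cnt = 15  [D₁.fin + 1]
30. n19.val = 28  [E₀.val + 2]
31. n19.cnt = 7  [E₀.val - 19]
32. n20.lim = "ux"  [terminal]
33. n19.tag = 2  [E.val * 2 - 54]
34. n18.tag = -2  [E₀.val * 2 - 54]
35. n2.tag = 19  [D₀.fin * -2 + 31]
36. n0.ok = "xnr"  ["x" ++ a.lim]
37. n0.tag = "uz"  ["uz"]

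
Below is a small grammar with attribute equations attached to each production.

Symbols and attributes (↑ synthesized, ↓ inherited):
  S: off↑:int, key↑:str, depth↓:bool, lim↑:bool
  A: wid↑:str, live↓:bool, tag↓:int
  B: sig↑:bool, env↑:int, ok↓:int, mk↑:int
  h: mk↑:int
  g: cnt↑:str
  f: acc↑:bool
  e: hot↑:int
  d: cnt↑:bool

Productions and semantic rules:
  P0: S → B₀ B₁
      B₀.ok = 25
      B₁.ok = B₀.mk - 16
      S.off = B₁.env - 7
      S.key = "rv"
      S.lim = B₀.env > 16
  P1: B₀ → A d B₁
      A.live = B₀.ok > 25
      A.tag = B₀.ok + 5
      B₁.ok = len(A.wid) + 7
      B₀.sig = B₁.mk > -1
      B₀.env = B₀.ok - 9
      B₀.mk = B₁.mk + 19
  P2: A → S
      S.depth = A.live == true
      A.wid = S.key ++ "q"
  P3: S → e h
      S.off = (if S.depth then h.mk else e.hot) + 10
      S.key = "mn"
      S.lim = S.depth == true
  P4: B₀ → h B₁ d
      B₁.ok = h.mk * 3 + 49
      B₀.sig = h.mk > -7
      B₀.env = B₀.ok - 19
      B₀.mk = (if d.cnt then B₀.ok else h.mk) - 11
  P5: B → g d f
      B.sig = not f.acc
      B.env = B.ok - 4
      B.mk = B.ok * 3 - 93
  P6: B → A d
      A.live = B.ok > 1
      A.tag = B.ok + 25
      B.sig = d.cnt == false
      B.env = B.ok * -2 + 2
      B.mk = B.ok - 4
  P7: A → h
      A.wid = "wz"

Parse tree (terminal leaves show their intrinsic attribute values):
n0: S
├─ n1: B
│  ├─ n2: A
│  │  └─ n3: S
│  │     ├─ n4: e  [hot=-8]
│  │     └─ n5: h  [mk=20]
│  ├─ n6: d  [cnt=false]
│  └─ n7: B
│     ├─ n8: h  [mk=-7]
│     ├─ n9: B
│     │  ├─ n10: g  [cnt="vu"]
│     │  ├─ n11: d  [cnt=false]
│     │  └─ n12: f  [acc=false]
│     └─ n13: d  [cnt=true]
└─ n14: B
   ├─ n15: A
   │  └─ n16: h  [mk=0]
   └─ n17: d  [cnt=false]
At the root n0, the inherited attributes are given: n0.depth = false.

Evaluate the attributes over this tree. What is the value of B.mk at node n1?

1. n0.depth = false  [given at root]
2. n1.ok = 25  [25]
3. n2.live = false  [B₀.ok > 25]
4. n2.tag = 30  [B₀.ok + 5]
5. n3.depth = false  [A.live == true]
6. n4.hot = -8  [terminal]
7. n5.mk = 20  [terminal]
8. n3.off = 2  [(if S.depth then h.mk else e.hot) + 10]
9. n3.key = "mn"  ["mn"]
10. n3.lim = false  [S.depth == true]
11. n2.wid = "mnq"  [S.key ++ "q"]
12. n6.cnt = false  [terminal]
13. n7.ok = 10  [len(A.wid) + 7]
14. n8.mk = -7  [terminal]
15. n9.ok = 28  [h.mk * 3 + 49]
16. n10.cnt = "vu"  [terminal]
17. n11.cnt = false  [terminal]
18. n12.acc = false  [terminal]
19. n9.sig = true  [not f.acc]
20. n9.env = 24  [B.ok - 4]
21. n9.mk = -9  [B.ok * 3 - 93]
22. n13.cnt = true  [terminal]
23. n7.sig = false  [h.mk > -7]
24. n7.env = -9  [B₀.ok - 19]
25. n7.mk = -1  [(if d.cnt then B₀.ok else h.mk) - 11]
26. n1.sig = false  [B₁.mk > -1]
27. n1.env = 16  [B₀.ok - 9]
28. n1.mk = 18  [B₁.mk + 19]
29. n14.ok = 2  [B₀.mk - 16]
30. n15.live = true  [B.ok > 1]
31. n15.tag = 27  [B.ok + 25]
32. n16.mk = 0  [terminal]
33. n15.wid = "wz"  ["wz"]
34. n17.cnt = false  [terminal]
35. n14.sig = true  [d.cnt == false]
36. n14.env = -2  [B.ok * -2 + 2]
37. n14.mk = -2  [B.ok - 4]
38. n0.off = -9  [B₁.env - 7]
39. n0.key = "rv"  ["rv"]
40. n0.lim = false  [B₀.env > 16]

18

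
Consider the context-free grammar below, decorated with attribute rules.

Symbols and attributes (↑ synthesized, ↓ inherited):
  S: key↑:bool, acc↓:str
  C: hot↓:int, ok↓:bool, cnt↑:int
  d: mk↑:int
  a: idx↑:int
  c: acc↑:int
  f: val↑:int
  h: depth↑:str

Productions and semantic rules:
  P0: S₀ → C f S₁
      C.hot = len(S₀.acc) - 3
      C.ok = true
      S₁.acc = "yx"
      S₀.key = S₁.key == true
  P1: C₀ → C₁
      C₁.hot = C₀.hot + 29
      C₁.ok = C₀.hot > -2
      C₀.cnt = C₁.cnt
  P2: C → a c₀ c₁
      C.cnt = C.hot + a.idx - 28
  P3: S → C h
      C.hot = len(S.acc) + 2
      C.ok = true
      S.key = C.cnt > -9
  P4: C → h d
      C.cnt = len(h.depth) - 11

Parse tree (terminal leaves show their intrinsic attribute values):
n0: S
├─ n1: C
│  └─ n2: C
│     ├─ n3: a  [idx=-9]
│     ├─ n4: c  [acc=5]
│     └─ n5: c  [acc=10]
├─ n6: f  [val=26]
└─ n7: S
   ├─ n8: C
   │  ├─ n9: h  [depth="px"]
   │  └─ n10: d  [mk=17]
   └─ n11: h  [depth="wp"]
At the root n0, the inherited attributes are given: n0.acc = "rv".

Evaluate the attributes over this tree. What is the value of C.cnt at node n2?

1. n0.acc = "rv"  [given at root]
2. n1.hot = -1  [len(S₀.acc) - 3]
3. n1.ok = true  [true]
4. n2.hot = 28  [C₀.hot + 29]
5. n2.ok = true  [C₀.hot > -2]
6. n3.idx = -9  [terminal]
7. n4.acc = 5  [terminal]
8. n5.acc = 10  [terminal]
9. n2.cnt = -9  [C.hot + a.idx - 28]
10. n1.cnt = -9  [C₁.cnt]
11. n6.val = 26  [terminal]
12. n7.acc = "yx"  ["yx"]
13. n8.hot = 4  [len(S.acc) + 2]
14. n8.ok = true  [true]
15. n9.depth = "px"  [terminal]
16. n10.mk = 17  [terminal]
17. n8.cnt = -9  [len(h.depth) - 11]
18. n11.depth = "wp"  [terminal]
19. n7.key = false  [C.cnt > -9]
20. n0.key = false  [S₁.key == true]

-9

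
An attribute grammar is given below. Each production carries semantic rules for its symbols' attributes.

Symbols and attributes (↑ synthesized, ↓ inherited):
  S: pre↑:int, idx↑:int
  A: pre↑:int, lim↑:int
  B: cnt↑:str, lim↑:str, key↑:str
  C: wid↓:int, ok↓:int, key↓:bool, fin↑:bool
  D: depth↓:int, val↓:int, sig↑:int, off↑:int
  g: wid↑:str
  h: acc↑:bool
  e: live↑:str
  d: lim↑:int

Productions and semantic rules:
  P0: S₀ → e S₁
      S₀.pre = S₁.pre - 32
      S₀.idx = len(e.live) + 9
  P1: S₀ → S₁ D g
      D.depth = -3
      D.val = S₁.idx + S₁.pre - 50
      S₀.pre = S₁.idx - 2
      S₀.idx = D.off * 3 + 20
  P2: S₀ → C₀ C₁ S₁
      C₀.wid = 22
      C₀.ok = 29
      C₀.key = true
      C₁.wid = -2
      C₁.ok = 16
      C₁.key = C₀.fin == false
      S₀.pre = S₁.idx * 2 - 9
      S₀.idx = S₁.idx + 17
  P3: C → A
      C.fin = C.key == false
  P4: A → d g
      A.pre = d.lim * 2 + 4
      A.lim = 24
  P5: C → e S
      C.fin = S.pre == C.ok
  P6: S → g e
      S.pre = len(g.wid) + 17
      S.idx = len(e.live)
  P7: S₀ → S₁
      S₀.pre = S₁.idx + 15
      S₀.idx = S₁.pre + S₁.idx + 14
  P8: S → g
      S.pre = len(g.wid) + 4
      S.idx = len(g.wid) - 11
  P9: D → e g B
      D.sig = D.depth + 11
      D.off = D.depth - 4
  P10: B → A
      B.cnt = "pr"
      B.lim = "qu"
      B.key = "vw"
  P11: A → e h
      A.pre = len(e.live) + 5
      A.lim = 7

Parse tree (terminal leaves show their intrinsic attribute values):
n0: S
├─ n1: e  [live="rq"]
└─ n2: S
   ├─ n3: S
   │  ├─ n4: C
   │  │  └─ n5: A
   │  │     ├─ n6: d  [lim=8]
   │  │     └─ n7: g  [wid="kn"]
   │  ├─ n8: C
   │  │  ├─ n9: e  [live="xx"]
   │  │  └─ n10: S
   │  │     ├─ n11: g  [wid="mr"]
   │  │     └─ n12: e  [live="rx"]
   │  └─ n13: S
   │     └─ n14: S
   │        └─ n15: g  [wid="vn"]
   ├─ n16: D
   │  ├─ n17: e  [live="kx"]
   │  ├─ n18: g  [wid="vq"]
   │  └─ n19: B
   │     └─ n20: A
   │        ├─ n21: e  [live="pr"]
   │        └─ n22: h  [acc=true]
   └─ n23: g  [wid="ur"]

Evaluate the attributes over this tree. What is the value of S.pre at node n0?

1. n1.live = "rq"  [terminal]
2. n4.wid = 22  [22]
3. n4.ok = 29  [29]
4. n4.key = true  [true]
5. n6.lim = 8  [terminal]
6. n7.wid = "kn"  [terminal]
7. n5.pre = 20  [d.lim * 2 + 4]
8. n5.lim = 24  [24]
9. n4.fin = false  [C.key == false]
10. n8.wid = -2  [-2]
11. n8.ok = 16  [16]
12. n8.key = true  [C₀.fin == false]
13. n9.live = "xx"  [terminal]
14. n11.wid = "mr"  [terminal]
15. n12.live = "rx"  [terminal]
16. n10.pre = 19  [len(g.wid) + 17]
17. n10.idx = 2  [len(e.live)]
18. n8.fin = false  [S.pre == C.ok]
19. n15.wid = "vn"  [terminal]
20. n14.pre = 6  [len(g.wid) + 4]
21. n14.idx = -9  [len(g.wid) - 11]
22. n13.pre = 6  [S₁.idx + 15]
23. n13.idx = 11  [S₁.pre + S₁.idx + 14]
24. n3.pre = 13  [S₁.idx * 2 - 9]
25. n3.idx = 28  [S₁.idx + 17]
26. n16.depth = -3  [-3]
27. n16.val = -9  [S₁.idx + S₁.pre - 50]
28. n17.live = "kx"  [terminal]
29. n18.wid = "vq"  [terminal]
30. n21.live = "pr"  [terminal]
31. n22.acc = true  [terminal]
32. n20.pre = 7  [len(e.live) + 5]
33. n20.lim = 7  [7]
34. n19.cnt = "pr"  ["pr"]
35. n19.lim = "qu"  ["qu"]
36. n19.key = "vw"  ["vw"]
37. n16.sig = 8  [D.depth + 11]
38. n16.off = -7  [D.depth - 4]
39. n23.wid = "ur"  [terminal]
40. n2.pre = 26  [S₁.idx - 2]
41. n2.idx = -1  [D.off * 3 + 20]
42. n0.pre = -6  [S₁.pre - 32]
43. n0.idx = 11  [len(e.live) + 9]

-6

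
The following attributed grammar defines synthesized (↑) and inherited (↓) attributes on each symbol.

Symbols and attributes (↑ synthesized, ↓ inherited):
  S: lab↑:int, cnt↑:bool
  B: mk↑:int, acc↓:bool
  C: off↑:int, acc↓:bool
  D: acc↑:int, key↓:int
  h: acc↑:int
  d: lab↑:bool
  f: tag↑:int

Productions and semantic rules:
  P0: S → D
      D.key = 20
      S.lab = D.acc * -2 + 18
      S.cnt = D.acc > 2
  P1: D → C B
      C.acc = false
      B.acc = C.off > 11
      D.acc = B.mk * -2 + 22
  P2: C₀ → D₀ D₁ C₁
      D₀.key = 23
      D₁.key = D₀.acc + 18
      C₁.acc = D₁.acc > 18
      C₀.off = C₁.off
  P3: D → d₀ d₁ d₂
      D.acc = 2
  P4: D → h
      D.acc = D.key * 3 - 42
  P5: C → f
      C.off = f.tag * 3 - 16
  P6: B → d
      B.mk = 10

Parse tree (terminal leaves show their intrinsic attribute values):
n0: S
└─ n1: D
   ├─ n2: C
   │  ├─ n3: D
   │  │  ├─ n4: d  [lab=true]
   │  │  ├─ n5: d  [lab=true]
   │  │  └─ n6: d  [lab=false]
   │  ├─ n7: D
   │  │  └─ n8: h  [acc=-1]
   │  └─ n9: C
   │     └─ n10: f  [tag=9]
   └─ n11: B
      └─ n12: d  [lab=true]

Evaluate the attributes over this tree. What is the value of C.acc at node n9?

false

1. n1.key = 20  [20]
2. n2.acc = false  [false]
3. n3.key = 23  [23]
4. n4.lab = true  [terminal]
5. n5.lab = true  [terminal]
6. n6.lab = false  [terminal]
7. n3.acc = 2  [2]
8. n7.key = 20  [D₀.acc + 18]
9. n8.acc = -1  [terminal]
10. n7.acc = 18  [D.key * 3 - 42]
11. n9.acc = false  [D₁.acc > 18]
12. n10.tag = 9  [terminal]
13. n9.off = 11  [f.tag * 3 - 16]
14. n2.off = 11  [C₁.off]
15. n11.acc = false  [C.off > 11]
16. n12.lab = true  [terminal]
17. n11.mk = 10  [10]
18. n1.acc = 2  [B.mk * -2 + 22]
19. n0.lab = 14  [D.acc * -2 + 18]
20. n0.cnt = false  [D.acc > 2]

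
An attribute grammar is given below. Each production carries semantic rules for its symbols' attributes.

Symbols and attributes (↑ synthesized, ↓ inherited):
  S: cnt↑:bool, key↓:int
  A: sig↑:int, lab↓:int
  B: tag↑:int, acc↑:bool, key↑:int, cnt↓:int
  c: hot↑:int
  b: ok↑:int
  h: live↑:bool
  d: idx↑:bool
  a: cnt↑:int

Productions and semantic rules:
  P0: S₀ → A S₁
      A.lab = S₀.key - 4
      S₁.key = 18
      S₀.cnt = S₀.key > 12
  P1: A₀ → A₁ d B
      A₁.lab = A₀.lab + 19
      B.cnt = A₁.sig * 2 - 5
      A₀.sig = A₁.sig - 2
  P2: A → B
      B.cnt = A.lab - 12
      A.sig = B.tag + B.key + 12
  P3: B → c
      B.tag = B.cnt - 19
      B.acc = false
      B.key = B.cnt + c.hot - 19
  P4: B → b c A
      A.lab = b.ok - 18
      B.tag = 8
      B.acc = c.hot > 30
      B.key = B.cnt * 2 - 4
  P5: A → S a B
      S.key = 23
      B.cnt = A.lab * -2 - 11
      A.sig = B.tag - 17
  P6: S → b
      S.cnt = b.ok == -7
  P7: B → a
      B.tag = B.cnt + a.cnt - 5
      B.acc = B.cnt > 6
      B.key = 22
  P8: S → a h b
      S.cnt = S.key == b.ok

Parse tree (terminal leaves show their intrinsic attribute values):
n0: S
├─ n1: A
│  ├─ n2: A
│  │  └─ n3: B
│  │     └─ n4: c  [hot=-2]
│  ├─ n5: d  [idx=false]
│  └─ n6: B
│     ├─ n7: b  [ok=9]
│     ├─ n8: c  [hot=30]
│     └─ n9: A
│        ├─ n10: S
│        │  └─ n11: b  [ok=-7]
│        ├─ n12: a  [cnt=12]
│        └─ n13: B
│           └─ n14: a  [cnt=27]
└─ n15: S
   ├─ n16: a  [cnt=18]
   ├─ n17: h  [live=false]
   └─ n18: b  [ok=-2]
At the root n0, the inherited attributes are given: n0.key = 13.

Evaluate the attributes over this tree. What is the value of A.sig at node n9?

1. n0.key = 13  [given at root]
2. n1.lab = 9  [S₀.key - 4]
3. n2.lab = 28  [A₀.lab + 19]
4. n3.cnt = 16  [A.lab - 12]
5. n4.hot = -2  [terminal]
6. n3.tag = -3  [B.cnt - 19]
7. n3.acc = false  [false]
8. n3.key = -5  [B.cnt + c.hot - 19]
9. n2.sig = 4  [B.tag + B.key + 12]
10. n5.idx = false  [terminal]
11. n6.cnt = 3  [A₁.sig * 2 - 5]
12. n7.ok = 9  [terminal]
13. n8.hot = 30  [terminal]
14. n9.lab = -9  [b.ok - 18]
15. n10.key = 23  [23]
16. n11.ok = -7  [terminal]
17. n10.cnt = true  [b.ok == -7]
18. n12.cnt = 12  [terminal]
19. n13.cnt = 7  [A.lab * -2 - 11]
20. n14.cnt = 27  [terminal]
21. n13.tag = 29  [B.cnt + a.cnt - 5]
22. n13.acc = true  [B.cnt > 6]
23. n13.key = 22  [22]
24. n9.sig = 12  [B.tag - 17]
25. n6.tag = 8  [8]
26. n6.acc = false  [c.hot > 30]
27. n6.key = 2  [B.cnt * 2 - 4]
28. n1.sig = 2  [A₁.sig - 2]
29. n15.key = 18  [18]
30. n16.cnt = 18  [terminal]
31. n17.live = false  [terminal]
32. n18.ok = -2  [terminal]
33. n15.cnt = false  [S.key == b.ok]
34. n0.cnt = true  [S₀.key > 12]

12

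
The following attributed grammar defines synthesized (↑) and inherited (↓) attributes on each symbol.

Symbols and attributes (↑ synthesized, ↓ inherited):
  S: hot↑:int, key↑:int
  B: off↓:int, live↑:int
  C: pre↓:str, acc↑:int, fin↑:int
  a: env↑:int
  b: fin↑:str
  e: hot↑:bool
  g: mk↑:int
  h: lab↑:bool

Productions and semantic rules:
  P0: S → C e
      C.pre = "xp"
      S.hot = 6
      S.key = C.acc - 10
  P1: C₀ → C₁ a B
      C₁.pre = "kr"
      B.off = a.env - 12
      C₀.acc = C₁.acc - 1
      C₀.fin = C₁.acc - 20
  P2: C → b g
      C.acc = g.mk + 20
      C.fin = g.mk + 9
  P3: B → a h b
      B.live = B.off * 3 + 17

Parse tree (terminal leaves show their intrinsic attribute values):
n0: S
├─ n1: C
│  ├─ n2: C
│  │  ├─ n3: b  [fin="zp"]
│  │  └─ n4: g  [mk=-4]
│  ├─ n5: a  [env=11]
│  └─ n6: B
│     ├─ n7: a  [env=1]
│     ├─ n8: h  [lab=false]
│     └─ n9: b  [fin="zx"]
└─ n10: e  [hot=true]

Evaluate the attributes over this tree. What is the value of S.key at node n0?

1. n1.pre = "xp"  ["xp"]
2. n2.pre = "kr"  ["kr"]
3. n3.fin = "zp"  [terminal]
4. n4.mk = -4  [terminal]
5. n2.acc = 16  [g.mk + 20]
6. n2.fin = 5  [g.mk + 9]
7. n5.env = 11  [terminal]
8. n6.off = -1  [a.env - 12]
9. n7.env = 1  [terminal]
10. n8.lab = false  [terminal]
11. n9.fin = "zx"  [terminal]
12. n6.live = 14  [B.off * 3 + 17]
13. n1.acc = 15  [C₁.acc - 1]
14. n1.fin = -4  [C₁.acc - 20]
15. n10.hot = true  [terminal]
16. n0.hot = 6  [6]
17. n0.key = 5  [C.acc - 10]

5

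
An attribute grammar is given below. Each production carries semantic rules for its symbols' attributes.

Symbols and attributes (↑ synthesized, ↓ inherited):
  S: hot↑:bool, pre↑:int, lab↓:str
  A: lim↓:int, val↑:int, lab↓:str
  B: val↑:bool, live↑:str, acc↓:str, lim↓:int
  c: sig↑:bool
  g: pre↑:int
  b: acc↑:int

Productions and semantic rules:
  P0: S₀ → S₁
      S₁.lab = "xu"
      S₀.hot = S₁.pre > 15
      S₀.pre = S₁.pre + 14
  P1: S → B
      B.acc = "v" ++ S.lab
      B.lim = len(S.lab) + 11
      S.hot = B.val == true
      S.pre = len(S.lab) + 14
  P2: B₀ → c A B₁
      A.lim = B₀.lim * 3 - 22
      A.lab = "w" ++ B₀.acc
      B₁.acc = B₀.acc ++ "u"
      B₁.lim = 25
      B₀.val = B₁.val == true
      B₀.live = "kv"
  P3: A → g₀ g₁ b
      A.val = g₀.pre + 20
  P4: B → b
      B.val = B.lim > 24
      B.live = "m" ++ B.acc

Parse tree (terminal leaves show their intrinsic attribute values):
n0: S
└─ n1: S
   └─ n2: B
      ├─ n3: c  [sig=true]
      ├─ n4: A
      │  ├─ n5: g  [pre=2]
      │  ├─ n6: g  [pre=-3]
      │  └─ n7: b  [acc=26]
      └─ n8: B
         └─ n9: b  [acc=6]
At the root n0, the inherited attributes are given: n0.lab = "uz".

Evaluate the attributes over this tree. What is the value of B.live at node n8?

"mvxuu"

1. n0.lab = "uz"  [given at root]
2. n1.lab = "xu"  ["xu"]
3. n2.acc = "vxu"  ["v" ++ S.lab]
4. n2.lim = 13  [len(S.lab) + 11]
5. n3.sig = true  [terminal]
6. n4.lim = 17  [B₀.lim * 3 - 22]
7. n4.lab = "wvxu"  ["w" ++ B₀.acc]
8. n5.pre = 2  [terminal]
9. n6.pre = -3  [terminal]
10. n7.acc = 26  [terminal]
11. n4.val = 22  [g₀.pre + 20]
12. n8.acc = "vxuu"  [B₀.acc ++ "u"]
13. n8.lim = 25  [25]
14. n9.acc = 6  [terminal]
15. n8.val = true  [B.lim > 24]
16. n8.live = "mvxuu"  ["m" ++ B.acc]
17. n2.val = true  [B₁.val == true]
18. n2.live = "kv"  ["kv"]
19. n1.hot = true  [B.val == true]
20. n1.pre = 16  [len(S.lab) + 14]
21. n0.hot = true  [S₁.pre > 15]
22. n0.pre = 30  [S₁.pre + 14]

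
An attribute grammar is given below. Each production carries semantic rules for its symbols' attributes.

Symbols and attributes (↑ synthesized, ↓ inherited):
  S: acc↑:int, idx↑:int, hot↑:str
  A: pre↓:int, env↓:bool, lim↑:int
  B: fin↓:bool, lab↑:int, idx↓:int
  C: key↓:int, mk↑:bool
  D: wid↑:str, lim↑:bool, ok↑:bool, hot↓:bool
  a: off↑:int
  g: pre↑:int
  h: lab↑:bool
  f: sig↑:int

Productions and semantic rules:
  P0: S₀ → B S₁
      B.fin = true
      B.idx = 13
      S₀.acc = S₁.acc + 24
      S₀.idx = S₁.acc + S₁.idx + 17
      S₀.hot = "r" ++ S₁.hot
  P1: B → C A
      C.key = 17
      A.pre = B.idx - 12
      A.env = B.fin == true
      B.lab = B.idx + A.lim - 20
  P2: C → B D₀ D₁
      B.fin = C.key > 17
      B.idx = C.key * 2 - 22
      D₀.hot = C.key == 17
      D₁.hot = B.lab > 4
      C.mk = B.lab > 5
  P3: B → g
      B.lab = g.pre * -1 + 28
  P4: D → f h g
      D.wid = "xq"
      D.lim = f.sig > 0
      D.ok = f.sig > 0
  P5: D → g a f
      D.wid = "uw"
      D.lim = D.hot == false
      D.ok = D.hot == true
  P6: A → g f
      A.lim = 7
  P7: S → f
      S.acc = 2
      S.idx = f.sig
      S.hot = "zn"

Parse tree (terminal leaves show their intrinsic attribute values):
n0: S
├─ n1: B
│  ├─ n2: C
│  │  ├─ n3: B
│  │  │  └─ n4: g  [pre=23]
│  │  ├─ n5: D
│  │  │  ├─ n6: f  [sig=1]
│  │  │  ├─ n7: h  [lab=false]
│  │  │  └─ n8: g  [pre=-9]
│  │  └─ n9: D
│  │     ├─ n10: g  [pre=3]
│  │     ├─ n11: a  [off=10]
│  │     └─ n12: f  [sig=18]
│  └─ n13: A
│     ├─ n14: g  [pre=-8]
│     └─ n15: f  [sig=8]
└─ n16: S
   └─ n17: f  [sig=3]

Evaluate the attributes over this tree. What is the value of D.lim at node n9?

false

1. n1.fin = true  [true]
2. n1.idx = 13  [13]
3. n2.key = 17  [17]
4. n3.fin = false  [C.key > 17]
5. n3.idx = 12  [C.key * 2 - 22]
6. n4.pre = 23  [terminal]
7. n3.lab = 5  [g.pre * -1 + 28]
8. n5.hot = true  [C.key == 17]
9. n6.sig = 1  [terminal]
10. n7.lab = false  [terminal]
11. n8.pre = -9  [terminal]
12. n5.wid = "xq"  ["xq"]
13. n5.lim = true  [f.sig > 0]
14. n5.ok = true  [f.sig > 0]
15. n9.hot = true  [B.lab > 4]
16. n10.pre = 3  [terminal]
17. n11.off = 10  [terminal]
18. n12.sig = 18  [terminal]
19. n9.wid = "uw"  ["uw"]
20. n9.lim = false  [D.hot == false]
21. n9.ok = true  [D.hot == true]
22. n2.mk = false  [B.lab > 5]
23. n13.pre = 1  [B.idx - 12]
24. n13.env = true  [B.fin == true]
25. n14.pre = -8  [terminal]
26. n15.sig = 8  [terminal]
27. n13.lim = 7  [7]
28. n1.lab = 0  [B.idx + A.lim - 20]
29. n17.sig = 3  [terminal]
30. n16.acc = 2  [2]
31. n16.idx = 3  [f.sig]
32. n16.hot = "zn"  ["zn"]
33. n0.acc = 26  [S₁.acc + 24]
34. n0.idx = 22  [S₁.acc + S₁.idx + 17]
35. n0.hot = "rzn"  ["r" ++ S₁.hot]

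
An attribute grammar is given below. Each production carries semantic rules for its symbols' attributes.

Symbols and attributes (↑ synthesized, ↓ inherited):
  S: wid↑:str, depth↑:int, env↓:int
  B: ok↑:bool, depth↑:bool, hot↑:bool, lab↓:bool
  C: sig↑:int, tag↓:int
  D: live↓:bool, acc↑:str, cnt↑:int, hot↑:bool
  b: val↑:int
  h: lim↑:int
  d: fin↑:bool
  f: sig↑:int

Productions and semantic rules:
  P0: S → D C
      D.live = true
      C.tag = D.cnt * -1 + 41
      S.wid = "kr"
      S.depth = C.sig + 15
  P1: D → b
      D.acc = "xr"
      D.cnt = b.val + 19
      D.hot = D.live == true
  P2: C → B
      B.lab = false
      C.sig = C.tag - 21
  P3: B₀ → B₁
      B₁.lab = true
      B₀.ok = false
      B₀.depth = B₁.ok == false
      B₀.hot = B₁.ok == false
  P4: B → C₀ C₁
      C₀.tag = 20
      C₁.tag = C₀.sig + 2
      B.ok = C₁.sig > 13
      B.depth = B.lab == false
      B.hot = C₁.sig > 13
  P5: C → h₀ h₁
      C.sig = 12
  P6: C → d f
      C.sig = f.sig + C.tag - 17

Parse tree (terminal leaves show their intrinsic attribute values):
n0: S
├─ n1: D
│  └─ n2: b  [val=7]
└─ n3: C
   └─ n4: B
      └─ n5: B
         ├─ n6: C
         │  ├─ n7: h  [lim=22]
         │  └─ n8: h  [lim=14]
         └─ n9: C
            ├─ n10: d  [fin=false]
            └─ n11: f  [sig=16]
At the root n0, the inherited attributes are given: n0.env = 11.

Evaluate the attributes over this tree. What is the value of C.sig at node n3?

1. n0.env = 11  [given at root]
2. n1.live = true  [true]
3. n2.val = 7  [terminal]
4. n1.acc = "xr"  ["xr"]
5. n1.cnt = 26  [b.val + 19]
6. n1.hot = true  [D.live == true]
7. n3.tag = 15  [D.cnt * -1 + 41]
8. n4.lab = false  [false]
9. n5.lab = true  [true]
10. n6.tag = 20  [20]
11. n7.lim = 22  [terminal]
12. n8.lim = 14  [terminal]
13. n6.sig = 12  [12]
14. n9.tag = 14  [C₀.sig + 2]
15. n10.fin = false  [terminal]
16. n11.sig = 16  [terminal]
17. n9.sig = 13  [f.sig + C.tag - 17]
18. n5.ok = false  [C₁.sig > 13]
19. n5.depth = false  [B.lab == false]
20. n5.hot = false  [C₁.sig > 13]
21. n4.ok = false  [false]
22. n4.depth = true  [B₁.ok == false]
23. n4.hot = true  [B₁.ok == false]
24. n3.sig = -6  [C.tag - 21]
25. n0.wid = "kr"  ["kr"]
26. n0.depth = 9  [C.sig + 15]

-6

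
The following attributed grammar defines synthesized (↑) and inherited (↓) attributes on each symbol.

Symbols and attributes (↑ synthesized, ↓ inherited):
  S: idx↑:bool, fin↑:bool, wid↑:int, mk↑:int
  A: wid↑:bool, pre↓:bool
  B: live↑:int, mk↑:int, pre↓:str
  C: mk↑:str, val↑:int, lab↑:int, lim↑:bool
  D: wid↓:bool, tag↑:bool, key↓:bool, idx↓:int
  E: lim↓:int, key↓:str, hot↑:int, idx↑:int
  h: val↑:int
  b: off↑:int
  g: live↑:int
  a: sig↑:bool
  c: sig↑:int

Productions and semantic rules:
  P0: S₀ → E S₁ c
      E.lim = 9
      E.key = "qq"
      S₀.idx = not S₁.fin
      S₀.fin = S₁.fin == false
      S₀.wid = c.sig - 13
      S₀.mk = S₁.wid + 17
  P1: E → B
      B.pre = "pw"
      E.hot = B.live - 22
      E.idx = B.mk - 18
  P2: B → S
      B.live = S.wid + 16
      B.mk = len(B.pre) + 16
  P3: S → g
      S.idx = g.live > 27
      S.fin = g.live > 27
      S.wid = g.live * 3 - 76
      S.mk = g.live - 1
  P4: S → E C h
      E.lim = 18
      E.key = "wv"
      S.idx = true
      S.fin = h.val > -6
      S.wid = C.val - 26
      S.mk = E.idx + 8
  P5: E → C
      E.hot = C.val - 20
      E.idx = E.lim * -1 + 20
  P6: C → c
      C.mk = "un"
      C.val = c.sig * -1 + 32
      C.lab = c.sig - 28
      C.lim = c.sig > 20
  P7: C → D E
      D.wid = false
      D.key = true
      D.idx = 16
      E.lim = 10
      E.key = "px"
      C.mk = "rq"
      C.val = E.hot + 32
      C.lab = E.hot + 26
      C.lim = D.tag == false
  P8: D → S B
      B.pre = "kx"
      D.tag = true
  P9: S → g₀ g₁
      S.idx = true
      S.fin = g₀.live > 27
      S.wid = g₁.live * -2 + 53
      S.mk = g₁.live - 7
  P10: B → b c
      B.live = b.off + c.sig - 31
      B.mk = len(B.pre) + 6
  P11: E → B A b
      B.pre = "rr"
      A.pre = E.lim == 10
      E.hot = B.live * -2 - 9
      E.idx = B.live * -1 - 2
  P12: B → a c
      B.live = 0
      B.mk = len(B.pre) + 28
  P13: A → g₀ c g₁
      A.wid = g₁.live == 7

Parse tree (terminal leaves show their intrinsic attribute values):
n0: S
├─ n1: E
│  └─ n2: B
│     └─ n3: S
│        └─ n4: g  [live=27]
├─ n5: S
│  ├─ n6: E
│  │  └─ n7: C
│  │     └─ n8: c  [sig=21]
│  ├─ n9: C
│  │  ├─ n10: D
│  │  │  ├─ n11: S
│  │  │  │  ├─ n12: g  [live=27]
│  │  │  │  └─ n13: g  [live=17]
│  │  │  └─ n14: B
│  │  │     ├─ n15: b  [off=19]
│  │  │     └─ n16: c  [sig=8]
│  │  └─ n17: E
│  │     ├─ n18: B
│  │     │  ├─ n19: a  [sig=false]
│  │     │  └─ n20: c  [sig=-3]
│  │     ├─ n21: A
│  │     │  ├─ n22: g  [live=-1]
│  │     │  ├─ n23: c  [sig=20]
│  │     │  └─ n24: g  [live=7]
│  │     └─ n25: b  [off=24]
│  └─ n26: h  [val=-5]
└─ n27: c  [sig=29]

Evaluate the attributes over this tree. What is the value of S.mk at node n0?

14

1. n1.lim = 9  [9]
2. n1.key = "qq"  ["qq"]
3. n2.pre = "pw"  ["pw"]
4. n4.live = 27  [terminal]
5. n3.idx = false  [g.live > 27]
6. n3.fin = false  [g.live > 27]
7. n3.wid = 5  [g.live * 3 - 76]
8. n3.mk = 26  [g.live - 1]
9. n2.live = 21  [S.wid + 16]
10. n2.mk = 18  [len(B.pre) + 16]
11. n1.hot = -1  [B.live - 22]
12. n1.idx = 0  [B.mk - 18]
13. n6.lim = 18  [18]
14. n6.key = "wv"  ["wv"]
15. n8.sig = 21  [terminal]
16. n7.mk = "un"  ["un"]
17. n7.val = 11  [c.sig * -1 + 32]
18. n7.lab = -7  [c.sig - 28]
19. n7.lim = true  [c.sig > 20]
20. n6.hot = -9  [C.val - 20]
21. n6.idx = 2  [E.lim * -1 + 20]
22. n10.wid = false  [false]
23. n10.key = true  [true]
24. n10.idx = 16  [16]
25. n12.live = 27  [terminal]
26. n13.live = 17  [terminal]
27. n11.idx = true  [true]
28. n11.fin = false  [g₀.live > 27]
29. n11.wid = 19  [g₁.live * -2 + 53]
30. n11.mk = 10  [g₁.live - 7]
31. n14.pre = "kx"  ["kx"]
32. n15.off = 19  [terminal]
33. n16.sig = 8  [terminal]
34. n14.live = -4  [b.off + c.sig - 31]
35. n14.mk = 8  [len(B.pre) + 6]
36. n10.tag = true  [true]
37. n17.lim = 10  [10]
38. n17.key = "px"  ["px"]
39. n18.pre = "rr"  ["rr"]
40. n19.sig = false  [terminal]
41. n20.sig = -3  [terminal]
42. n18.live = 0  [0]
43. n18.mk = 30  [len(B.pre) + 28]
44. n21.pre = true  [E.lim == 10]
45. n22.live = -1  [terminal]
46. n23.sig = 20  [terminal]
47. n24.live = 7  [terminal]
48. n21.wid = true  [g₁.live == 7]
49. n25.off = 24  [terminal]
50. n17.hot = -9  [B.live * -2 - 9]
51. n17.idx = -2  [B.live * -1 - 2]
52. n9.mk = "rq"  ["rq"]
53. n9.val = 23  [E.hot + 32]
54. n9.lab = 17  [E.hot + 26]
55. n9.lim = false  [D.tag == false]
56. n26.val = -5  [terminal]
57. n5.idx = true  [true]
58. n5.fin = true  [h.val > -6]
59. n5.wid = -3  [C.val - 26]
60. n5.mk = 10  [E.idx + 8]
61. n27.sig = 29  [terminal]
62. n0.idx = false  [not S₁.fin]
63. n0.fin = false  [S₁.fin == false]
64. n0.wid = 16  [c.sig - 13]
65. n0.mk = 14  [S₁.wid + 17]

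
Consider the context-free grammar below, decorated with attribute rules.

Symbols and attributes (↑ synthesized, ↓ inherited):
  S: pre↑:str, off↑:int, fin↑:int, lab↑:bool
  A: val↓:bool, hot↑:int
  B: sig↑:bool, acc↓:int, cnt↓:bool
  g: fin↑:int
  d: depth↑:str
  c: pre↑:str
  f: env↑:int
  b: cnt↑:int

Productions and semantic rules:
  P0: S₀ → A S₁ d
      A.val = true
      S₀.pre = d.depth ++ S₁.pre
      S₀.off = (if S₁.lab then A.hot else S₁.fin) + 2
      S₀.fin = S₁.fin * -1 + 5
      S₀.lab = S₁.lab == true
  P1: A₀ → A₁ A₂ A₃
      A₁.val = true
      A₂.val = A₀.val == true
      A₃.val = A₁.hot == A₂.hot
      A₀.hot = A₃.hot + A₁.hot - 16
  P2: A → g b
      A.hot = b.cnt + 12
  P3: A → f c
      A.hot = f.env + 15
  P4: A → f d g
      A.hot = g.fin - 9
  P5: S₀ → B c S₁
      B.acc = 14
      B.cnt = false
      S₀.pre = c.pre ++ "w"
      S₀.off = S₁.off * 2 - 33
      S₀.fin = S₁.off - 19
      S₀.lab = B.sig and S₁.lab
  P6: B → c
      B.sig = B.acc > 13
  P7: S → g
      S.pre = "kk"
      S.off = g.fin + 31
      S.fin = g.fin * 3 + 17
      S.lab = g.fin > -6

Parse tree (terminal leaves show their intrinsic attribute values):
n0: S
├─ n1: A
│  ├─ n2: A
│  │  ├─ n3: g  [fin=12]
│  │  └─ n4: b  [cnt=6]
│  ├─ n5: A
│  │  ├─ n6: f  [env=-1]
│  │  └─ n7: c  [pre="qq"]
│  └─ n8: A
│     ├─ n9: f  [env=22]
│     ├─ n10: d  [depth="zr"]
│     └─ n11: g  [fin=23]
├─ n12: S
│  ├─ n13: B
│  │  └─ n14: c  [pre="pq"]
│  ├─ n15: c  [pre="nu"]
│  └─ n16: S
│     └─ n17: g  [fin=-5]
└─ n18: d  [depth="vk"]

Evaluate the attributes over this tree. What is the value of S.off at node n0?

18

1. n1.val = true  [true]
2. n2.val = true  [true]
3. n3.fin = 12  [terminal]
4. n4.cnt = 6  [terminal]
5. n2.hot = 18  [b.cnt + 12]
6. n5.val = true  [A₀.val == true]
7. n6.env = -1  [terminal]
8. n7.pre = "qq"  [terminal]
9. n5.hot = 14  [f.env + 15]
10. n8.val = false  [A₁.hot == A₂.hot]
11. n9.env = 22  [terminal]
12. n10.depth = "zr"  [terminal]
13. n11.fin = 23  [terminal]
14. n8.hot = 14  [g.fin - 9]
15. n1.hot = 16  [A₃.hot + A₁.hot - 16]
16. n13.acc = 14  [14]
17. n13.cnt = false  [false]
18. n14.pre = "pq"  [terminal]
19. n13.sig = true  [B.acc > 13]
20. n15.pre = "nu"  [terminal]
21. n17.fin = -5  [terminal]
22. n16.pre = "kk"  ["kk"]
23. n16.off = 26  [g.fin + 31]
24. n16.fin = 2  [g.fin * 3 + 17]
25. n16.lab = true  [g.fin > -6]
26. n12.pre = "nuw"  [c.pre ++ "w"]
27. n12.off = 19  [S₁.off * 2 - 33]
28. n12.fin = 7  [S₁.off - 19]
29. n12.lab = true  [B.sig and S₁.lab]
30. n18.depth = "vk"  [terminal]
31. n0.pre = "vknuw"  [d.depth ++ S₁.pre]
32. n0.off = 18  [(if S₁.lab then A.hot else S₁.fin) + 2]
33. n0.fin = -2  [S₁.fin * -1 + 5]
34. n0.lab = true  [S₁.lab == true]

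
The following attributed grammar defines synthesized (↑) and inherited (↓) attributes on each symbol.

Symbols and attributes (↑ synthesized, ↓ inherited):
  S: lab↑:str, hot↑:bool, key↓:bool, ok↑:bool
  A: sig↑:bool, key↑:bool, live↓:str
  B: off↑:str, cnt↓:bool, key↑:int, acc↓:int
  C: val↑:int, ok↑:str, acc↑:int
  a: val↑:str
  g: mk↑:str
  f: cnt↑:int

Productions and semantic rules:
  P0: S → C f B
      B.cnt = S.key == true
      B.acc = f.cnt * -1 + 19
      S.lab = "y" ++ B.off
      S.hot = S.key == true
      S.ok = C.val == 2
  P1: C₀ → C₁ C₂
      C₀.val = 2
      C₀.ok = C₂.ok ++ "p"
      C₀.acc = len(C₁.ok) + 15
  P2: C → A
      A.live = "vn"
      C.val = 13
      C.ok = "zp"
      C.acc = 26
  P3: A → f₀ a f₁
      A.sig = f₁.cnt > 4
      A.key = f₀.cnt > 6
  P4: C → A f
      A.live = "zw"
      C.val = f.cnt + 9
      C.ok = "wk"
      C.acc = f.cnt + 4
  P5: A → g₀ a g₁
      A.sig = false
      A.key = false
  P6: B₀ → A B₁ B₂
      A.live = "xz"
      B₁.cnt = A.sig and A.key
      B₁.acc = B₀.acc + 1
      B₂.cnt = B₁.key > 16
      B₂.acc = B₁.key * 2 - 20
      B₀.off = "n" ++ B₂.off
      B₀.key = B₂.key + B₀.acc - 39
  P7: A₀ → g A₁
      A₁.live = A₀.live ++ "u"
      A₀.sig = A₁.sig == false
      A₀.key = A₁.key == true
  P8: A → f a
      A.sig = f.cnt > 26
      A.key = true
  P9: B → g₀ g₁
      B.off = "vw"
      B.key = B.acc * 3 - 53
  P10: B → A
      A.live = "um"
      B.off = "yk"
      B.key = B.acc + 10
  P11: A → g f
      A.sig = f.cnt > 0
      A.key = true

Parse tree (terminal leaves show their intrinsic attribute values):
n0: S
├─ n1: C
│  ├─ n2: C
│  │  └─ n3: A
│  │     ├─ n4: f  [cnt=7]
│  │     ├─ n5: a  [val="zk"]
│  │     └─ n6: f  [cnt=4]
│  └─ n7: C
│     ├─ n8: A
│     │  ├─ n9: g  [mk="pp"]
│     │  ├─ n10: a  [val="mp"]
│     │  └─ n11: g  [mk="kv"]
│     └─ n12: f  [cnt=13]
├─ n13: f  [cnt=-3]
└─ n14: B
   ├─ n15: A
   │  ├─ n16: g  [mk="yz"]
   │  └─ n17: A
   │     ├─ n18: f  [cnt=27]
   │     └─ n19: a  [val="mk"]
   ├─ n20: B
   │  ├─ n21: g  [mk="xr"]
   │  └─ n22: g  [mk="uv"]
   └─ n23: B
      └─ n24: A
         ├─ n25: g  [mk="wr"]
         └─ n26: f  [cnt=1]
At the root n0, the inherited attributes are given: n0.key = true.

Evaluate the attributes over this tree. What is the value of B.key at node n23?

1. n0.key = true  [given at root]
2. n3.live = "vn"  ["vn"]
3. n4.cnt = 7  [terminal]
4. n5.val = "zk"  [terminal]
5. n6.cnt = 4  [terminal]
6. n3.sig = false  [f₁.cnt > 4]
7. n3.key = true  [f₀.cnt > 6]
8. n2.val = 13  [13]
9. n2.ok = "zp"  ["zp"]
10. n2.acc = 26  [26]
11. n8.live = "zw"  ["zw"]
12. n9.mk = "pp"  [terminal]
13. n10.val = "mp"  [terminal]
14. n11.mk = "kv"  [terminal]
15. n8.sig = false  [false]
16. n8.key = false  [false]
17. n12.cnt = 13  [terminal]
18. n7.val = 22  [f.cnt + 9]
19. n7.ok = "wk"  ["wk"]
20. n7.acc = 17  [f.cnt + 4]
21. n1.val = 2  [2]
22. n1.ok = "wkp"  [C₂.ok ++ "p"]
23. n1.acc = 17  [len(C₁.ok) + 15]
24. n13.cnt = -3  [terminal]
25. n14.cnt = true  [S.key == true]
26. n14.acc = 22  [f.cnt * -1 + 19]
27. n15.live = "xz"  ["xz"]
28. n16.mk = "yz"  [terminal]
29. n17.live = "xzu"  [A₀.live ++ "u"]
30. n18.cnt = 27  [terminal]
31. n19.val = "mk"  [terminal]
32. n17.sig = true  [f.cnt > 26]
33. n17.key = true  [true]
34. n15.sig = false  [A₁.sig == false]
35. n15.key = true  [A₁.key == true]
36. n20.cnt = false  [A.sig and A.key]
37. n20.acc = 23  [B₀.acc + 1]
38. n21.mk = "xr"  [terminal]
39. n22.mk = "uv"  [terminal]
40. n20.off = "vw"  ["vw"]
41. n20.key = 16  [B.acc * 3 - 53]
42. n23.cnt = false  [B₁.key > 16]
43. n23.acc = 12  [B₁.key * 2 - 20]
44. n24.live = "um"  ["um"]
45. n25.mk = "wr"  [terminal]
46. n26.cnt = 1  [terminal]
47. n24.sig = true  [f.cnt > 0]
48. n24.key = true  [true]
49. n23.off = "yk"  ["yk"]
50. n23.key = 22  [B.acc + 10]
51. n14.off = "nyk"  ["n" ++ B₂.off]
52. n14.key = 5  [B₂.key + B₀.acc - 39]
53. n0.lab = "ynyk"  ["y" ++ B.off]
54. n0.hot = true  [S.key == true]
55. n0.ok = true  [C.val == 2]

22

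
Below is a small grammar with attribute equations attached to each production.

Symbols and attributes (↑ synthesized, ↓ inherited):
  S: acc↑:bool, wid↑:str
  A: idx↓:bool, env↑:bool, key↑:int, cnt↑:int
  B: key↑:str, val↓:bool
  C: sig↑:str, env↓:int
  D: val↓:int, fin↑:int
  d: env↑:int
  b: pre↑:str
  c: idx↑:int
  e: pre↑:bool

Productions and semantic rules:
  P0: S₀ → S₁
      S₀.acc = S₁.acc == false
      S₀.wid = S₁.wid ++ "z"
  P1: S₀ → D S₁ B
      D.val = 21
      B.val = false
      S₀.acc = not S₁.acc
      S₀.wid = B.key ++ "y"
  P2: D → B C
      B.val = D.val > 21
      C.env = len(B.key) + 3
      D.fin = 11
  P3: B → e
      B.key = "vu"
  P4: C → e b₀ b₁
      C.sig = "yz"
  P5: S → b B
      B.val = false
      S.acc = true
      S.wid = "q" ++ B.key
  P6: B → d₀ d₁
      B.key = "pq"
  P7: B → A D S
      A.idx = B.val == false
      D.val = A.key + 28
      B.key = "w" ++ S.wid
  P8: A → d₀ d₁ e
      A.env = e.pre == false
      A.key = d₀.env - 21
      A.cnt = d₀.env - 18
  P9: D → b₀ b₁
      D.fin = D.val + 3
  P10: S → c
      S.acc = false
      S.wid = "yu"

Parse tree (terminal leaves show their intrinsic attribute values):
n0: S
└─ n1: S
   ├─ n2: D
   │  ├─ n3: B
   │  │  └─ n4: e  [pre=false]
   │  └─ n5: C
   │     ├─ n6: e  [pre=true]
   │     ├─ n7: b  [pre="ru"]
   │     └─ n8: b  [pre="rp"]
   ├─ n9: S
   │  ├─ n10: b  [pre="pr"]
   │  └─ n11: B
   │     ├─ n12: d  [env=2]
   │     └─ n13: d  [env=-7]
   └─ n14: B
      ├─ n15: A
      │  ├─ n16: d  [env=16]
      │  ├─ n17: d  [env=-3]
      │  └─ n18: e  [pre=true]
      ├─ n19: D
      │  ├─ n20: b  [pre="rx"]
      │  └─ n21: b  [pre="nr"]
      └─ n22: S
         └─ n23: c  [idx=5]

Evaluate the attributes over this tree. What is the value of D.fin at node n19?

1. n2.val = 21  [21]
2. n3.val = false  [D.val > 21]
3. n4.pre = false  [terminal]
4. n3.key = "vu"  ["vu"]
5. n5.env = 5  [len(B.key) + 3]
6. n6.pre = true  [terminal]
7. n7.pre = "ru"  [terminal]
8. n8.pre = "rp"  [terminal]
9. n5.sig = "yz"  ["yz"]
10. n2.fin = 11  [11]
11. n10.pre = "pr"  [terminal]
12. n11.val = false  [false]
13. n12.env = 2  [terminal]
14. n13.env = -7  [terminal]
15. n11.key = "pq"  ["pq"]
16. n9.acc = true  [true]
17. n9.wid = "qpq"  ["q" ++ B.key]
18. n14.val = false  [false]
19. n15.idx = true  [B.val == false]
20. n16.env = 16  [terminal]
21. n17.env = -3  [terminal]
22. n18.pre = true  [terminal]
23. n15.env = false  [e.pre == false]
24. n15.key = -5  [d₀.env - 21]
25. n15.cnt = -2  [d₀.env - 18]
26. n19.val = 23  [A.key + 28]
27. n20.pre = "rx"  [terminal]
28. n21.pre = "nr"  [terminal]
29. n19.fin = 26  [D.val + 3]
30. n23.idx = 5  [terminal]
31. n22.acc = false  [false]
32. n22.wid = "yu"  ["yu"]
33. n14.key = "wyu"  ["w" ++ S.wid]
34. n1.acc = false  [not S₁.acc]
35. n1.wid = "wyuy"  [B.key ++ "y"]
36. n0.acc = true  [S₁.acc == false]
37. n0.wid = "wyuyz"  [S₁.wid ++ "z"]

26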